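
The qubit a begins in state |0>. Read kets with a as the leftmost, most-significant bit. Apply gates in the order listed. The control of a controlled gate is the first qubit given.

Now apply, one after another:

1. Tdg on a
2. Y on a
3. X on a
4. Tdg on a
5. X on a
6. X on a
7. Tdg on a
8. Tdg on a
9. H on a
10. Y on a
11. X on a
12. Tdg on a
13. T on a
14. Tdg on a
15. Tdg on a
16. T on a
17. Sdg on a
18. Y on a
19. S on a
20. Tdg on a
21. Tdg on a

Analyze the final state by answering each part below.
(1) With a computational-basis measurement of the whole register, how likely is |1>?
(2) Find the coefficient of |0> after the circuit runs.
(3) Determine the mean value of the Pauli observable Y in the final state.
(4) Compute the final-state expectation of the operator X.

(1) The probability of measuring |1> is 1/2.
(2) |0> carries amplitude sqrt(2)*exp(3*I*pi/4)/2 in the final state.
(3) The observable Y averages to sqrt(2)/2.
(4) In the final state, X has expectation -sqrt(2)/2.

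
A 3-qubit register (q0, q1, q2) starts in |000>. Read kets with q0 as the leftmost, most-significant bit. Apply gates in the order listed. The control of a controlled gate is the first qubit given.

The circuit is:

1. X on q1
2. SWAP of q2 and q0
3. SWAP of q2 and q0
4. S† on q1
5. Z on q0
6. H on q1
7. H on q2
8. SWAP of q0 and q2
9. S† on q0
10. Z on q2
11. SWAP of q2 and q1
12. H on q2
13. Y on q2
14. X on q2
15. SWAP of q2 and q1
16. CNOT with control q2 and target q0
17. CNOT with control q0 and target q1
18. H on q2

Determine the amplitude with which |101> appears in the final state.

The amplitude on |101> is I/2.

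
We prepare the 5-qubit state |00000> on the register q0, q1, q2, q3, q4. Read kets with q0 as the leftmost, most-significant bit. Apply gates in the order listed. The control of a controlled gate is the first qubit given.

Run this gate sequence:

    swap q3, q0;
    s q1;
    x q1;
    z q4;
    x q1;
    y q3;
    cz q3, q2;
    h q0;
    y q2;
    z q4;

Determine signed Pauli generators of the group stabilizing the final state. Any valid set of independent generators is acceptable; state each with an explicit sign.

The stabilizer group can be generated by +XIIII, +IZIII, -IIZII, -IIIZI, +IIIIZ, among other valid generating sets.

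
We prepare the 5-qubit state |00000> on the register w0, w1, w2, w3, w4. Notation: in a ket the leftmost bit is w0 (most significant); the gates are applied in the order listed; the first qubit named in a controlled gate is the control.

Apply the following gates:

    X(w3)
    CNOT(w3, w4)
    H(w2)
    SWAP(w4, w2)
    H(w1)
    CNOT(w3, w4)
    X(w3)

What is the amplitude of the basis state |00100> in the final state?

|00100> carries amplitude 1/2 in the final state.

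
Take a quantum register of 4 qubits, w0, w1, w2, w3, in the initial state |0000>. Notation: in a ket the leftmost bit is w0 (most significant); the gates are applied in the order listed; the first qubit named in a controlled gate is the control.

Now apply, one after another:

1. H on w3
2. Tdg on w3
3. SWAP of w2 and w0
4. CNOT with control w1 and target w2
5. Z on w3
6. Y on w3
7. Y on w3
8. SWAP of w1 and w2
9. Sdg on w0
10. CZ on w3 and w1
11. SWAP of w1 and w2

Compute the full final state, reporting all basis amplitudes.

After the circuit, the state carries amplitude sqrt(2)/2 on |0000>, sqrt(2)*exp(3*I*pi/4)/2 on |0001>, and 0 on every other basis state.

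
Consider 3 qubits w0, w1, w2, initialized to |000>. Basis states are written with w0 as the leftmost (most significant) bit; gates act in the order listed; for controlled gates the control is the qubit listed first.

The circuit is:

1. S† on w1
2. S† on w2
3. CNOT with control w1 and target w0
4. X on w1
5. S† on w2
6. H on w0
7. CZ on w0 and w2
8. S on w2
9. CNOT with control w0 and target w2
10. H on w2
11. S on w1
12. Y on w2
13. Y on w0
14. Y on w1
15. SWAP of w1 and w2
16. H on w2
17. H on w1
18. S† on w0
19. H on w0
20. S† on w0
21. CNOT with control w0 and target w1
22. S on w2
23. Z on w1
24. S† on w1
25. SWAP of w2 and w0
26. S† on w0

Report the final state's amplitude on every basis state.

The resulting statevector has amplitude sqrt(2)/4 on |000>, sqrt(2)/4 on |001>, sqrt(2)/4 on |010>, sqrt(2)/4 on |011>, sqrt(2)/4 on |100>, sqrt(2)/4 on |101>, sqrt(2)/4 on |110>, sqrt(2)/4 on |111>.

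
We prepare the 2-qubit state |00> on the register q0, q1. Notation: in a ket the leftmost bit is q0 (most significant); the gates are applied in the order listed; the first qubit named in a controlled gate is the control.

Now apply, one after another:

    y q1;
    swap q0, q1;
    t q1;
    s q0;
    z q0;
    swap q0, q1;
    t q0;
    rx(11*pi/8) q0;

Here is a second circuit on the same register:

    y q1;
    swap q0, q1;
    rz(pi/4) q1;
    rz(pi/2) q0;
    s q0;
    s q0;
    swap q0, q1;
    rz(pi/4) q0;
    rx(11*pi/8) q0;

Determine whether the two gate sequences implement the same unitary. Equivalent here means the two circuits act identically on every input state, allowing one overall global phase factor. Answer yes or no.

Yes — the two circuits implement the same unitary up to a global phase.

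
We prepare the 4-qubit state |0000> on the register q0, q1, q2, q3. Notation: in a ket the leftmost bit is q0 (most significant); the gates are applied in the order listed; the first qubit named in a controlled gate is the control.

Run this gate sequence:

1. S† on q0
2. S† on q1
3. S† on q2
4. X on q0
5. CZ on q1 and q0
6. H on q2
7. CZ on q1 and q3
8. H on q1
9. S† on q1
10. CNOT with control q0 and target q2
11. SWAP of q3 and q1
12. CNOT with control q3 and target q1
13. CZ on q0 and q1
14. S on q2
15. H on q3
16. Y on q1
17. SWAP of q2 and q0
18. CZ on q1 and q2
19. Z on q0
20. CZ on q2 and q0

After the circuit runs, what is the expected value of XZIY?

The observable XZIY averages to 0.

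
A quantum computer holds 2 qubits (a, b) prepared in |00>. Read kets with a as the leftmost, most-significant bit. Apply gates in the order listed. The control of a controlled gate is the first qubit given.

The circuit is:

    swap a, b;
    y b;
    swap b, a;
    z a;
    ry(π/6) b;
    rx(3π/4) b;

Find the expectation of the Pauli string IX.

The expectation value of IX is 1/2.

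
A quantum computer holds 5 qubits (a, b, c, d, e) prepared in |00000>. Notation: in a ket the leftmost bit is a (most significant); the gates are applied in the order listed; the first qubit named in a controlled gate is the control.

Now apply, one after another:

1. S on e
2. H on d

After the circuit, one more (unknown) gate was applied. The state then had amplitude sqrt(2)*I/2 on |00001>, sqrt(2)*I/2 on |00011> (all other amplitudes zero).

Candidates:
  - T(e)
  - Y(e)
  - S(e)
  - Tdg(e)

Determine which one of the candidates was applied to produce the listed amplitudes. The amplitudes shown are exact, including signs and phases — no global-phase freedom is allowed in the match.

It was Y(e) that produced the state shown.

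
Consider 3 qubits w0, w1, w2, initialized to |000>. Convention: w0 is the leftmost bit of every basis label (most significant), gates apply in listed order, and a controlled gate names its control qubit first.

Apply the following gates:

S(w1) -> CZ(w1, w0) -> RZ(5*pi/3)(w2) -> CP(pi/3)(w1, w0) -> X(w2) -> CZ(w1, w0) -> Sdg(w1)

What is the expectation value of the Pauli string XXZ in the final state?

In the final state, XXZ has expectation 0.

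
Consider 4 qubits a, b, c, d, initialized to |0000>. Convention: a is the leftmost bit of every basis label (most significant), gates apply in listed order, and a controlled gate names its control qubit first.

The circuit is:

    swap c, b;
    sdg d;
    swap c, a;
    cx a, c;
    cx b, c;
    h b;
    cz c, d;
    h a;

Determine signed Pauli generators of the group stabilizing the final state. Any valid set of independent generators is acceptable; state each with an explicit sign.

The stabilizer group can be generated by +XIII, +IXII, +IIZI, +IIIZ, among other valid generating sets.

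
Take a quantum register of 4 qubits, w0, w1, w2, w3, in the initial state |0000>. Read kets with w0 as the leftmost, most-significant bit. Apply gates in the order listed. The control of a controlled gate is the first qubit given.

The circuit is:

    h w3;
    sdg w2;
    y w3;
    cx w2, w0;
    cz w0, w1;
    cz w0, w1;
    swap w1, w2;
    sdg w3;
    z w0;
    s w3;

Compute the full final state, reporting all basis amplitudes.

The resulting statevector has amplitude -sqrt(2)*I/2 on |0000>, sqrt(2)*I/2 on |0001>, and 0 on every other basis state. Key observation: the block from step 5 through step 6 cancels to the identity and can be dropped.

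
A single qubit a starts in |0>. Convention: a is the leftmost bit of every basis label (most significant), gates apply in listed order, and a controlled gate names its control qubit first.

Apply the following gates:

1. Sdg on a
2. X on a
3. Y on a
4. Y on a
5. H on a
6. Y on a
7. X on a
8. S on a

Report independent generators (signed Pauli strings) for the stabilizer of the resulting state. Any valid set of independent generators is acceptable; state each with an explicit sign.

The stabilizer group can be generated by +Y, among other valid generating sets.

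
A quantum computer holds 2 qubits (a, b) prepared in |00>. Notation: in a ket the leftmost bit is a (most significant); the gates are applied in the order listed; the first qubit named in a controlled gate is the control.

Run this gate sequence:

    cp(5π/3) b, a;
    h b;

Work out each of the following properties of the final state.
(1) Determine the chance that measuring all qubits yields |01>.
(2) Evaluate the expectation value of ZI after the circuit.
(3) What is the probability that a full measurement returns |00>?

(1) Outcome |01> occurs with probability 1/2.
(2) The observable ZI averages to 1.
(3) The probability of measuring |00> is 1/2.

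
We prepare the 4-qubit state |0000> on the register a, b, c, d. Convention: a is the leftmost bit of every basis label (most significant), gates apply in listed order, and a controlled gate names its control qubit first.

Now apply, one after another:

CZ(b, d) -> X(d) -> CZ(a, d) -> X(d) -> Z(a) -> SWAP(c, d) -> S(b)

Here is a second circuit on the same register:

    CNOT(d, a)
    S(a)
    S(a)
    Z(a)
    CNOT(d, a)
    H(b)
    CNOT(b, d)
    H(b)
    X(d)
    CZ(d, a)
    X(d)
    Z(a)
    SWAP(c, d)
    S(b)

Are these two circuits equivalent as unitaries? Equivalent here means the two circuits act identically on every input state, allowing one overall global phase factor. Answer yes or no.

No: there is an input state on which the two circuits produce genuinely different outputs (not merely differing by a phase).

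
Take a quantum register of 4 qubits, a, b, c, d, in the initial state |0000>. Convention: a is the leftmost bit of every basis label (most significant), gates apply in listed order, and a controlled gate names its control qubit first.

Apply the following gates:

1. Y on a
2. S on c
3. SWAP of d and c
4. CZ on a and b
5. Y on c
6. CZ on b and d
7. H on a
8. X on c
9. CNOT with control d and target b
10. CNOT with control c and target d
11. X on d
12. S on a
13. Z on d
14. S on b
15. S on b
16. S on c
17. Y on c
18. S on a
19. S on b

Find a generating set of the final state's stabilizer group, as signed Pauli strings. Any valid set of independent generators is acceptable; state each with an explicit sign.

The final state is stabilized by the group generated by +XIII, +IZII, -IIZI, -IIIZ; other independent generating sets are equally valid.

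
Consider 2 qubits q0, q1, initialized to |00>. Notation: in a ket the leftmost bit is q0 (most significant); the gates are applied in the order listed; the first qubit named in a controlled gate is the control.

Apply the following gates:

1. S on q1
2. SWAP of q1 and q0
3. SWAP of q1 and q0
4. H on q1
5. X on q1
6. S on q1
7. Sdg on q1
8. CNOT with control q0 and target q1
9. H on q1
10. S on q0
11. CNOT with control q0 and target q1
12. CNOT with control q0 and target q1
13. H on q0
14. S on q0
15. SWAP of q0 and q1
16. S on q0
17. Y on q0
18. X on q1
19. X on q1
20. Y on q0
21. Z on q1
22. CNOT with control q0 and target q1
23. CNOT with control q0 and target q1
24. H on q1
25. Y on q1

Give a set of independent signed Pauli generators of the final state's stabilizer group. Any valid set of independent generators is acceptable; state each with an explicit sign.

One valid set of independent stabilizer generators is +IY, +ZI (any independent generating set of the same group is equally correct). Key observation: the block from step 17 through step 20 cancels to the identity and can be dropped.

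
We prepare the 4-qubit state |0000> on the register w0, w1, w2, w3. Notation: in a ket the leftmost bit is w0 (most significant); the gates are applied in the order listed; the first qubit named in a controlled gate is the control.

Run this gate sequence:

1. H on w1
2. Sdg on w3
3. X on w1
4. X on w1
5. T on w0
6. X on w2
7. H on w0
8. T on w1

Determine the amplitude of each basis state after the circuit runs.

After the circuit, the state carries amplitude 1/2 on |0010>, exp(I*pi/4)/2 on |0110>, 1/2 on |1010>, exp(I*pi/4)/2 on |1110>, and 0 on every other basis state. Key observation: steps 3-4 multiply out to the identity, so the circuit reduces to the remaining gates.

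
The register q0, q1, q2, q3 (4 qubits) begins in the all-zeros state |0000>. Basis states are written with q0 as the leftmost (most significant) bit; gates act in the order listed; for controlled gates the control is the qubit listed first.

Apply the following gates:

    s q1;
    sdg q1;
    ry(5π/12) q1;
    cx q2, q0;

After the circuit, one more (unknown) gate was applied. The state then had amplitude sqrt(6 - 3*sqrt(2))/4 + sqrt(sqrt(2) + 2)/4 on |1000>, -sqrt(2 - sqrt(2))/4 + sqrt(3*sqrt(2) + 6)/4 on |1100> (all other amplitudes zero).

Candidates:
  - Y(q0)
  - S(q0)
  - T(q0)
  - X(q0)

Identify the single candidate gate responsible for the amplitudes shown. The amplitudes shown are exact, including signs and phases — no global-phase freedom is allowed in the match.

The unique candidate consistent with the amplitudes is X(q0). Key observation: the block from step 1 through step 2 cancels to the identity and can be dropped.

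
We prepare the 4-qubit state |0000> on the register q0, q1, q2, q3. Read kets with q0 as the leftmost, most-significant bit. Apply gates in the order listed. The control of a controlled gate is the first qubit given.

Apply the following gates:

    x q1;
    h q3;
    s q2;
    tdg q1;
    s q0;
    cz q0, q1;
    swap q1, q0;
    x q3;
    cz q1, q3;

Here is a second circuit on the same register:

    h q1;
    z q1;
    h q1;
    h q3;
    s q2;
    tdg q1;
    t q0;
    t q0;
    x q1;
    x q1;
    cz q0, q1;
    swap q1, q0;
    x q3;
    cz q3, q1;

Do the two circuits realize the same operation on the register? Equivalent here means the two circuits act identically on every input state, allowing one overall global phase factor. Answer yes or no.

Yes: on every input state the two circuits agree up to one overall phase factor.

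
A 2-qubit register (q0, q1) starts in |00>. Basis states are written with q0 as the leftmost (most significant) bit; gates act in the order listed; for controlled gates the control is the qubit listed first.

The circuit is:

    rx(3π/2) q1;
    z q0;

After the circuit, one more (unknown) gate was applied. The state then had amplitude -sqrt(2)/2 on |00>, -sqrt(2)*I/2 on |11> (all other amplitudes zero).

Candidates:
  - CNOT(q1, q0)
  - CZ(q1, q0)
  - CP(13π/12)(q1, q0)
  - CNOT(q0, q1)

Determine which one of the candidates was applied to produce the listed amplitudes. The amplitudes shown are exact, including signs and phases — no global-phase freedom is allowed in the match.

The applied gate was CNOT(q1, q0).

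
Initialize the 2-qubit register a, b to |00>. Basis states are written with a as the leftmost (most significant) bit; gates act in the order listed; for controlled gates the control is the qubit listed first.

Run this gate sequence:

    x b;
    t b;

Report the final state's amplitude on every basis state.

After the circuit, the state carries amplitude exp(I*pi/4) on |01>, and 0 on every other basis state.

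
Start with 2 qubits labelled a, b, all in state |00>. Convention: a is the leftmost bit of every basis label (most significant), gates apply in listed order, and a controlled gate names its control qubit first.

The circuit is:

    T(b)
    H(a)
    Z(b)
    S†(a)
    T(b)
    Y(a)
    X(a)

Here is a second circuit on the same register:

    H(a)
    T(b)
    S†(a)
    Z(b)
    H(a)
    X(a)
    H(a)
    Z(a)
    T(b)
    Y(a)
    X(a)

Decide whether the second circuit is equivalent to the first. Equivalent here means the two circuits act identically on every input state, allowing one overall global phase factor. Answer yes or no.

Yes, they are equivalent — the unitaries differ by at most a global phase.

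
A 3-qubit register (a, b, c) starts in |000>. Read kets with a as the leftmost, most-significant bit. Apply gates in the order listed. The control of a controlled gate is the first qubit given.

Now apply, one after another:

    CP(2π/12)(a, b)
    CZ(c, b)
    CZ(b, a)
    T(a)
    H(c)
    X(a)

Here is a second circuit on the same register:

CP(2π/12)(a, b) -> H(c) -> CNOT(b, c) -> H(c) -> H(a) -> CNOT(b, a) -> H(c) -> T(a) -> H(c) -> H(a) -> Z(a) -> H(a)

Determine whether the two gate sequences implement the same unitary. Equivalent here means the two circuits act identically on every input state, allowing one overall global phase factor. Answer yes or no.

No: there is an input state on which the two circuits produce genuinely different outputs (not merely differing by a phase).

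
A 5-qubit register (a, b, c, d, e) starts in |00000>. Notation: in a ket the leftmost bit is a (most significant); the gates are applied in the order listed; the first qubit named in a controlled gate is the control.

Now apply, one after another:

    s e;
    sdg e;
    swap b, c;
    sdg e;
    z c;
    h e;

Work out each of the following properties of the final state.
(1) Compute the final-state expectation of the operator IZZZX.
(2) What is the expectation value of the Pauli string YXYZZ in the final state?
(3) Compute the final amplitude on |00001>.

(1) The expectation value of IZZZX is 1.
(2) The observable YXYZZ averages to 0.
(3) The amplitude on |00001> is sqrt(2)/2.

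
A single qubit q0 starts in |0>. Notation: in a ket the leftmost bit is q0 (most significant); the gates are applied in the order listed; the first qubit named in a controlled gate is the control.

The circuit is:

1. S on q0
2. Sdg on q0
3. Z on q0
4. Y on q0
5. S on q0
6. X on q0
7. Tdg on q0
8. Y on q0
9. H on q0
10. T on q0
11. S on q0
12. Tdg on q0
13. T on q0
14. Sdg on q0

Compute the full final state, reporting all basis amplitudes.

The final amplitudes are -sqrt(2)*I/2 on |0>, sqrt(2)*exp(3*I*pi/4)/2 on |1>.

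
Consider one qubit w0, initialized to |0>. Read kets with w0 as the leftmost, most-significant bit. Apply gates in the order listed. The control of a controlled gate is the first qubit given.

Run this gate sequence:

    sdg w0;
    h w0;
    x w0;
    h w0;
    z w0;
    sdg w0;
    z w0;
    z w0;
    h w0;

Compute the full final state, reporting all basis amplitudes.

After the circuit, the state carries amplitude sqrt(2)/2 on |0>, sqrt(2)/2 on |1>. Key observation: steps 2-5 multiply out to the identity, so the circuit reduces to the remaining gates.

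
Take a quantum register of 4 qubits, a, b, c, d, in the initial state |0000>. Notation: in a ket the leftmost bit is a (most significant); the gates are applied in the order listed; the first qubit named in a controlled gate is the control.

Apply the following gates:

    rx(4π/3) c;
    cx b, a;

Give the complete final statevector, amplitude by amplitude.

After the circuit, the state carries amplitude -1/2 on |0000>, -sqrt(3)*I/2 on |0010>, and 0 on every other basis state.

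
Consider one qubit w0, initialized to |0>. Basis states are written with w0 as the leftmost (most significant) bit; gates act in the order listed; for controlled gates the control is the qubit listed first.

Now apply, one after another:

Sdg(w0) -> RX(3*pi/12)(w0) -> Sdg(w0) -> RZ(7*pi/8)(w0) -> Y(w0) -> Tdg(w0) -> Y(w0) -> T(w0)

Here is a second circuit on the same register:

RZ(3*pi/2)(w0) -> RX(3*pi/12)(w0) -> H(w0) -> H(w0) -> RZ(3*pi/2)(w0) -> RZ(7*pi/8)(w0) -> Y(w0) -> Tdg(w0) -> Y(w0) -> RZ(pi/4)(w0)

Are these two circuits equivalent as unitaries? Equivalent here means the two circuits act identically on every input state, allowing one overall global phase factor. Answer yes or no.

Yes, they are equivalent — the unitaries differ by at most a global phase.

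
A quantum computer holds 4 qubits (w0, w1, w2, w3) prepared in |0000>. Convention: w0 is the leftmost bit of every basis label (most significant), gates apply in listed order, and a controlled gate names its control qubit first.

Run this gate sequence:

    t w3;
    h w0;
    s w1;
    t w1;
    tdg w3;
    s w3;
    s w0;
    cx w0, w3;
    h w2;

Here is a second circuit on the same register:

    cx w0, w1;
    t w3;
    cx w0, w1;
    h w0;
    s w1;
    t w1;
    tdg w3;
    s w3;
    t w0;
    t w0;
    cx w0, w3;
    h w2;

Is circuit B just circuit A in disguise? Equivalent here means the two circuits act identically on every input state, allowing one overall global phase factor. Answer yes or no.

Yes: on every input state the two circuits agree up to one overall phase factor.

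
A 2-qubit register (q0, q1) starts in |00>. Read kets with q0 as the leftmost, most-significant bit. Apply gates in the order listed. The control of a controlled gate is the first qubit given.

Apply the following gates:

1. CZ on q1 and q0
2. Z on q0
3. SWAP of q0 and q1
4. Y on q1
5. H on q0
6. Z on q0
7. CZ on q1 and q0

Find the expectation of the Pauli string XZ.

The observable XZ averages to -1.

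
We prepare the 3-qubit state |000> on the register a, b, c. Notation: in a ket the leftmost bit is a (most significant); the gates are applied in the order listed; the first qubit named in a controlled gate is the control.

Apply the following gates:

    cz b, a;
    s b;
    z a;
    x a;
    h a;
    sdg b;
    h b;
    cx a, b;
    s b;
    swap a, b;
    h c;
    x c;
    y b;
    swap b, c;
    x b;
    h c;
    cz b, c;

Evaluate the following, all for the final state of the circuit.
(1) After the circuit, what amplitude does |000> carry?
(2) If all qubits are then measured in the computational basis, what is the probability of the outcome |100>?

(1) |000> carries amplitude I/2 in the final state.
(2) Outcome |100> occurs with probability 1/4.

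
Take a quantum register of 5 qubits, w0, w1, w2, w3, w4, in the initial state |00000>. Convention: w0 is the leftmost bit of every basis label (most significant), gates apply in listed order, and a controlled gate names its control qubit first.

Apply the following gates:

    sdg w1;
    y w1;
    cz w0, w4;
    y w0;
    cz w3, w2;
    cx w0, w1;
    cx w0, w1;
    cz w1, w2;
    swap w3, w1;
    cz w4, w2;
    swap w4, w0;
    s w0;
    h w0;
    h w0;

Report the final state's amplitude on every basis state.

The resulting statevector has amplitude -1 on |00011>, and 0 on every other basis state. Key observation: the block from step 6 through step 7 cancels to the identity and can be dropped.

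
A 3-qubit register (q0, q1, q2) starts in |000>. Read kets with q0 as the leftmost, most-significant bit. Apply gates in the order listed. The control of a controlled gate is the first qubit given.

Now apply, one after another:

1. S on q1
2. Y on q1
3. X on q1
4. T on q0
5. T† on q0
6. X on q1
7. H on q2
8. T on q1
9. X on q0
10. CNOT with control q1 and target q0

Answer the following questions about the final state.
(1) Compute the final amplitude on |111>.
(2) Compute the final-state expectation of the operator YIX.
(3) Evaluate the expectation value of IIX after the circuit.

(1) |111> carries amplitude 0 in the final state.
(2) The observable YIX averages to 0.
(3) The observable IIX averages to 1.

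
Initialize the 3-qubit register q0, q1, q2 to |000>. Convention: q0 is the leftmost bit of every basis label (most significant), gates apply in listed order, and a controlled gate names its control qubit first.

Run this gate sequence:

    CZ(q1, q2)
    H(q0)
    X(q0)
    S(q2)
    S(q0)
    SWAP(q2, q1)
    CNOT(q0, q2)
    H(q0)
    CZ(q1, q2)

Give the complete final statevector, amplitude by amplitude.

The resulting statevector has amplitude 1/2 on |000>, I/2 on |001>, 0 on |010>, 0 on |011>, 1/2 on |100>, -I/2 on |101>, 0 on |110>, 0 on |111>.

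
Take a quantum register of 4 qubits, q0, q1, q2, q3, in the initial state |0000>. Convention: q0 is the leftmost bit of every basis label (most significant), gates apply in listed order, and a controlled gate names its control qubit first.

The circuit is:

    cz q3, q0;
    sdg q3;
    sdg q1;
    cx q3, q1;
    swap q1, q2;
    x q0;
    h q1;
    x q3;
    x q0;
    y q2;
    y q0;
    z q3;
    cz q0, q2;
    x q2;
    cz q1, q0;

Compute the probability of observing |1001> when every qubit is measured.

Outcome |1001> occurs with probability 1/2.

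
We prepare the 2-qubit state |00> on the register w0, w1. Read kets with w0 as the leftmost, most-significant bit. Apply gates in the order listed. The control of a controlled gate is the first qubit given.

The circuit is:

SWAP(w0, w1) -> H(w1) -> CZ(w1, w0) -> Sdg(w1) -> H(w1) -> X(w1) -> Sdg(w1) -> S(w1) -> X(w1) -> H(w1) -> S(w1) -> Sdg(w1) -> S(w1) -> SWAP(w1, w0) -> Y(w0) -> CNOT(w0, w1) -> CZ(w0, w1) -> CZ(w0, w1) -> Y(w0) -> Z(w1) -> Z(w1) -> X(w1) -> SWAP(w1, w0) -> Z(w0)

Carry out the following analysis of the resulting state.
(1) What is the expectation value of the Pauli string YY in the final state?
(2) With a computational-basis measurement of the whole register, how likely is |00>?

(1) In the final state, YY has expectation 1.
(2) Outcome |00> occurs with probability 1/2.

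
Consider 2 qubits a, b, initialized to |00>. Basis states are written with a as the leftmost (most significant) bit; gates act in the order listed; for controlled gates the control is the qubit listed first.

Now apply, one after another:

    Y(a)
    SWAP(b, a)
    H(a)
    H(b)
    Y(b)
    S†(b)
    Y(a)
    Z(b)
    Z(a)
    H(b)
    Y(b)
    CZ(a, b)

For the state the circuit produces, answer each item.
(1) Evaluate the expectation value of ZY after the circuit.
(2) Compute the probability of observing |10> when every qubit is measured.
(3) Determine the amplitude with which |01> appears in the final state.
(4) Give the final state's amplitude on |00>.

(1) In the final state, ZY has expectation -1.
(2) The probability of measuring |10> is 1/4.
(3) The final state's coefficient on |01> equals sqrt(2)*(-1 - I)/4.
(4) The amplitude on |00> is sqrt(2)*(1 - I)/4.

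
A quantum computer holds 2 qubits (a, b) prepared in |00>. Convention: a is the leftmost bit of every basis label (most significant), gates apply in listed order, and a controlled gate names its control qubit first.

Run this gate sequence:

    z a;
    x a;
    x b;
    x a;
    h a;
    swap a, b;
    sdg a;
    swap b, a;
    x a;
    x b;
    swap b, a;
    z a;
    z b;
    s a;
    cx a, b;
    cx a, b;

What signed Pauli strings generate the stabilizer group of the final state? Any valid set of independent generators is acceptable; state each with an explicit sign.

One valid set of independent stabilizer generators is -IX, +ZI (any independent generating set of the same group is equally correct).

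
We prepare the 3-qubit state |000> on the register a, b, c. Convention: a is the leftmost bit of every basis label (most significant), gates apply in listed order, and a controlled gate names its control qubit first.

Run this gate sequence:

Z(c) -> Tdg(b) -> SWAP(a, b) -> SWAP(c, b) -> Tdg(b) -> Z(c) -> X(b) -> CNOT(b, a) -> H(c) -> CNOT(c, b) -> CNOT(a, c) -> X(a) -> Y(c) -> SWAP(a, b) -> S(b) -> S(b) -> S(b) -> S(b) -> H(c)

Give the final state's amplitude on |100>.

|100> carries amplitude -I/2 in the final state. Key observation: the block from step 15 through step 18 cancels to the identity and can be dropped.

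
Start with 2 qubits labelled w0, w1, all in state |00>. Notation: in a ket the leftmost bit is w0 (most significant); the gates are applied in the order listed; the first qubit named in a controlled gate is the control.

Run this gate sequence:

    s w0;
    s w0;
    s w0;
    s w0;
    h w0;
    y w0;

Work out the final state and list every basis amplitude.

The resulting statevector has amplitude -sqrt(2)*I/2 on |00>, 0 on |01>, sqrt(2)*I/2 on |10>, 0 on |11>. Key observation: steps 1-4 multiply out to the identity, so the circuit reduces to the remaining gates.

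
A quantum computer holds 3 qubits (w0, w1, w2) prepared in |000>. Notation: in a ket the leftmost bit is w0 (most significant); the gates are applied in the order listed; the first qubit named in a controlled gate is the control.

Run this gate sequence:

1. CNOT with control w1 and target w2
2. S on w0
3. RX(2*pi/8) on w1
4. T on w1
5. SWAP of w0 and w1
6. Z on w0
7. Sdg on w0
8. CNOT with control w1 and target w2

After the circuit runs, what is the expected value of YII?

In the final state, YII has expectation 1/2.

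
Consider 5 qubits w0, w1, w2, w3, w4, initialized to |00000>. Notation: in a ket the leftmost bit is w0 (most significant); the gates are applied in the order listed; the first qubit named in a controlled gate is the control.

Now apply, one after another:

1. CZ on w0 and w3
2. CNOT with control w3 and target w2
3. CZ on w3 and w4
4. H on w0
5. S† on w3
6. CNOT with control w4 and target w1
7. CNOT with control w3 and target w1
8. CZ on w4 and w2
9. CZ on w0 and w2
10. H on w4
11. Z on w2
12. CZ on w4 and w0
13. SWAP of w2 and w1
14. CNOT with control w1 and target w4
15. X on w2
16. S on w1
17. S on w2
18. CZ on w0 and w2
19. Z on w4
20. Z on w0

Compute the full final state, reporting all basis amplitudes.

After the circuit, the state carries amplitude I/2 on |00100>, -I/2 on |00101>, I/2 on |10100>, I/2 on |10101>, and 0 on every other basis state.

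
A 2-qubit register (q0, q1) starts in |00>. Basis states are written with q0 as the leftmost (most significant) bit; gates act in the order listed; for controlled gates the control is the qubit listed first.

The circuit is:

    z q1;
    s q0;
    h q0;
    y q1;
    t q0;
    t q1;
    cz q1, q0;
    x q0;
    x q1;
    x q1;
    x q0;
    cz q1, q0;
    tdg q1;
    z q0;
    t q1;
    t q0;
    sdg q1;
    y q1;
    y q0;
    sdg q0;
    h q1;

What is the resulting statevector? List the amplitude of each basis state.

The resulting statevector has amplitude exp(3*I*pi/4)/2 on |00>, exp(3*I*pi/4)/2 on |01>, -exp(3*I*pi/4)/2 on |10>, -exp(3*I*pi/4)/2 on |11>. Key observation: gates 6-13 undo each other exactly, leaving only the rest of the circuit to track.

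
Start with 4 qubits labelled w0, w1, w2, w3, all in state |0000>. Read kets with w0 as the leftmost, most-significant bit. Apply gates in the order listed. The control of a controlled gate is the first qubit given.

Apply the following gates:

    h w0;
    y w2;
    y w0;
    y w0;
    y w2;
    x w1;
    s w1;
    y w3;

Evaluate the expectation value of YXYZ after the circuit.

In the final state, YXYZ has expectation 0. Key observation: steps 2-5 multiply out to the identity, so the circuit reduces to the remaining gates.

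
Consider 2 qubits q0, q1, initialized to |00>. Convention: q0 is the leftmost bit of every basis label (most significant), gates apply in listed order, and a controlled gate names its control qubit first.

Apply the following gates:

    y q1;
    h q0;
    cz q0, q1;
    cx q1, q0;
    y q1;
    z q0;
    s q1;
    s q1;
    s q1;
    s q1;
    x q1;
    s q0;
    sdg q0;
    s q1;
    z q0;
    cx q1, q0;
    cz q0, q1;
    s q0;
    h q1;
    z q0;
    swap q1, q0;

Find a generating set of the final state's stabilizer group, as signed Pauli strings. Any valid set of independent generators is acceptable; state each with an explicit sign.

The final state is stabilized by the group generated by -XI, -IY; other independent generating sets are equally valid. Key observation: the block from step 7 through step 10 cancels to the identity and can be dropped.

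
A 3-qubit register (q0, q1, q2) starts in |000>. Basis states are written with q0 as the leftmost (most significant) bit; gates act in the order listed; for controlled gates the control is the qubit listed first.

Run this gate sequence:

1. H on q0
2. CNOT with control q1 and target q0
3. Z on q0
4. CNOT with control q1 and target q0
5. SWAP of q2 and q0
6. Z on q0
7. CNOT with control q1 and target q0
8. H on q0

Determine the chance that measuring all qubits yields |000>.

A full measurement returns |000> with probability 1/4.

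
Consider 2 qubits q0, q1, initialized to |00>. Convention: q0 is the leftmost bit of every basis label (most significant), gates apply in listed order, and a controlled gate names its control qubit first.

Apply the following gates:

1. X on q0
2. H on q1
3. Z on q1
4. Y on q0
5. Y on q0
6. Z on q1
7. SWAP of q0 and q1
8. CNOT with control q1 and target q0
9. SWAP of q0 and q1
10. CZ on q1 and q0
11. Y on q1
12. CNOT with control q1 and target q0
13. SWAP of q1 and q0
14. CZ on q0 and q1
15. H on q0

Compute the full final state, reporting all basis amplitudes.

The final amplitudes are I/2 on |00>, I/2 on |01>, -I/2 on |10>, I/2 on |11>.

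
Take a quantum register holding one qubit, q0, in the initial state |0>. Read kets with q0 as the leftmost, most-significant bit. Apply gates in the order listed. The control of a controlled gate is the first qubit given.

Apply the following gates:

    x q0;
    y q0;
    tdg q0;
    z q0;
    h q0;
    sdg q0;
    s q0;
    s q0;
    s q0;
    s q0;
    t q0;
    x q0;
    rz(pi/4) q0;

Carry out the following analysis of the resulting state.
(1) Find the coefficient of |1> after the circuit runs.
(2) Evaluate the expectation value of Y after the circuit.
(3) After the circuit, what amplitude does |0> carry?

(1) The final state's coefficient on |1> equals -sqrt(2)*exp(5*I*pi/8)/2. Key observation: gates 7-10 undo each other exactly, leaving only the rest of the circuit to track.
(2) The expectation value of Y is 1.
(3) The final state's coefficient on |0> equals -sqrt(2)*exp(I*pi/8)/2.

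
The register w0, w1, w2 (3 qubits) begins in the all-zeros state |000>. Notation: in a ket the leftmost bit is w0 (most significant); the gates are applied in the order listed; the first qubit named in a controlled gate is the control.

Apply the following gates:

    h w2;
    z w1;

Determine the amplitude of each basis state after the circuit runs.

After the circuit, the state carries amplitude sqrt(2)/2 on |000>, sqrt(2)/2 on |001>, and 0 on every other basis state.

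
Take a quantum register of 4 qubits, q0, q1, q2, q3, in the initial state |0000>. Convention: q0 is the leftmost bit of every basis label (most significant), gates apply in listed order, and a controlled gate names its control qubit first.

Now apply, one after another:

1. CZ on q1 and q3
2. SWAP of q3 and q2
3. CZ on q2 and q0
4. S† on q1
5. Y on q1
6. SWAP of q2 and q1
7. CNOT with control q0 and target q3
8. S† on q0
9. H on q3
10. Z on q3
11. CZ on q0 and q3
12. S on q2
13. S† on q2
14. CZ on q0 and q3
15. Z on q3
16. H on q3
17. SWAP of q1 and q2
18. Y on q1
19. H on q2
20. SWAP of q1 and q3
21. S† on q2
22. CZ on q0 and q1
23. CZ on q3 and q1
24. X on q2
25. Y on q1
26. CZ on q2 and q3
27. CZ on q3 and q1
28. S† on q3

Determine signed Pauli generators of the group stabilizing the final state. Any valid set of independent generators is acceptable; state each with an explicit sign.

One valid set of independent stabilizer generators is +IIYI, +ZIII, -IZII, +IIIZ (any independent generating set of the same group is equally correct). Key observation: gates 9-16 undo each other exactly, leaving only the rest of the circuit to track.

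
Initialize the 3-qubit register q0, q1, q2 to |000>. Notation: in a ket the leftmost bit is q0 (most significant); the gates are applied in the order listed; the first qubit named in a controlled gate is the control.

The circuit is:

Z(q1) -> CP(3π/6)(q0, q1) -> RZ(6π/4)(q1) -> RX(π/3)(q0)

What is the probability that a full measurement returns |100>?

A full measurement returns |100> with probability 1/4.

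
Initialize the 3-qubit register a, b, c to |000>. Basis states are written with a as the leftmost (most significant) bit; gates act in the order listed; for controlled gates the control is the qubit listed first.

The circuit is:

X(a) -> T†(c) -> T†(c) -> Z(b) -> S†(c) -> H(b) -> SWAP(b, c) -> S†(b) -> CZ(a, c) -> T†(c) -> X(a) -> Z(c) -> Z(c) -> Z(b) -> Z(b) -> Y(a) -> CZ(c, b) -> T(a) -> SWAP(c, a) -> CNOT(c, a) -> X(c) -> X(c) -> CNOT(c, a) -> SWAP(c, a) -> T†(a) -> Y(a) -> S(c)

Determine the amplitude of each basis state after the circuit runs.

The resulting statevector has amplitude sqrt(2)/2 on |000>, -sqrt(2)*exp(I*pi/4)/2 on |001>, and 0 on every other basis state. Key observation: gates 18-25 undo each other exactly, leaving only the rest of the circuit to track.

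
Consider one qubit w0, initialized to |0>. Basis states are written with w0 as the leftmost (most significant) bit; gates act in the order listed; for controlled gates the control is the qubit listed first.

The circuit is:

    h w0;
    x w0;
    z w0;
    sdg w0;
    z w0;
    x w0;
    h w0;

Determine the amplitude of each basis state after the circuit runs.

The resulting statevector has amplitude 1/2 - I/2 on |0>, -1/2 - I/2 on |1>.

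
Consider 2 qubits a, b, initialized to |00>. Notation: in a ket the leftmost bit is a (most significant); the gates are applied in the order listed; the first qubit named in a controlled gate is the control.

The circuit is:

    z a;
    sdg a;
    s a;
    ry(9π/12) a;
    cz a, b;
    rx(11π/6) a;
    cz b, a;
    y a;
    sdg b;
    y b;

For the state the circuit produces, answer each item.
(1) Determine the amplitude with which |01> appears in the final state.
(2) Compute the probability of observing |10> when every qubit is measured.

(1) The amplitude on |01> is -sqrt(6*sqrt(2) + 12)/8 - sqrt(2*sqrt(2) + 4)/8 - I*sqrt(12 - 6*sqrt(2))/8 + I*sqrt(4 - 2*sqrt(2))/8.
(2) Outcome |10> occurs with probability 0.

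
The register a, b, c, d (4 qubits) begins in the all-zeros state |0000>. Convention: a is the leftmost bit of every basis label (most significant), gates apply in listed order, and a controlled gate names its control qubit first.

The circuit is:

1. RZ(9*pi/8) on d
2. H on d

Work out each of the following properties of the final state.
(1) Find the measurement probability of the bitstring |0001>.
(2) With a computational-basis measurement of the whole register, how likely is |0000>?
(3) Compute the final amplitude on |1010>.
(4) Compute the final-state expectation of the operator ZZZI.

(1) The probability of measuring |0001> is 1/2.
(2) Outcome |0000> occurs with probability 1/2.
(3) The final state's coefficient on |1010> equals 0.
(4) The expectation value of ZZZI is 1.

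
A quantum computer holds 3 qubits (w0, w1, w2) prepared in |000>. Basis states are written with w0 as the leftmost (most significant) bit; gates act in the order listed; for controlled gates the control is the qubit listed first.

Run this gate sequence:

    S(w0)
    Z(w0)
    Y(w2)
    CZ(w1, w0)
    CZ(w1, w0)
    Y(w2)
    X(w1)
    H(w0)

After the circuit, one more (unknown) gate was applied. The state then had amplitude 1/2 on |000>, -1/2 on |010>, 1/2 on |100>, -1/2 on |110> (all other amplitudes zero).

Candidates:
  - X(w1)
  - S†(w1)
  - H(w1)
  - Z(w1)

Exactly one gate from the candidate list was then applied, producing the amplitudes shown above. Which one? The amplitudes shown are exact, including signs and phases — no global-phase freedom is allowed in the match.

The unique candidate consistent with the amplitudes is H(w1).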